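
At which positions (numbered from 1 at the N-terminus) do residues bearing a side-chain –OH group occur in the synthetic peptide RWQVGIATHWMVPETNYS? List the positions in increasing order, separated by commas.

S, T, and Y are the three residues with a side-chain hydroxyl.
Matching residues: T8, T15, Y17, S18.

8, 15, 17, 18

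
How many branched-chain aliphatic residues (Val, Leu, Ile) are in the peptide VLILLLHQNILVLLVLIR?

Matching residues: V1, L2, I3, L4, L5, L6, I10, L11, V12, L13, L14, V15, L16, I17.

14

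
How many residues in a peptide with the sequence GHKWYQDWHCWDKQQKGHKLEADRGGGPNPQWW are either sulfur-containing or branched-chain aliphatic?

2

Sulfur-containing: C, M. Branched-chain aliphatic: I, L, V.
Sulfur-containing residues here: C10 (1).
Branched-chain aliphatic residues here: L20 (1).
The two groups share no amino acid, so total = 1 + 1 = 2.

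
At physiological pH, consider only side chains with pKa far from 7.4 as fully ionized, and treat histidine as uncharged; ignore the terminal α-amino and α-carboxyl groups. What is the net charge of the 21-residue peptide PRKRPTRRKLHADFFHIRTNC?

At pH ~7.4 the Lys and Arg side chains are protonated (+1), the Asp and Glu side chains are deprotonated (−1), and with His taken as neutral all other side chains carry no charge.
Positive (K, R): R2, K3, R4, R7, R8, K9, R18 → +7.
Negative (D, E): D13 → −1.
Net charge = (+7) + (−1) = +6.

+6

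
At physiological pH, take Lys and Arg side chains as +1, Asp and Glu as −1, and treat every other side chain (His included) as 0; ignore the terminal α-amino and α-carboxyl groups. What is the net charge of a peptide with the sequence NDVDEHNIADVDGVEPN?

Positive (K, R): none → +0.
Negative (D, E): D2, D4, E5, D10, D12, E15 → −6.
Net charge = (+0) + (−6) = −6.

-6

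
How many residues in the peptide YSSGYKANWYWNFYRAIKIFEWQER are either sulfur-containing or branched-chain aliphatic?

2

Sulfur-containing: C, M. Branched-chain aliphatic: I, L, V.
Sulfur-containing residues here: none (0).
Branched-chain aliphatic residues here: I17, I19 (2).
The two groups share no amino acid, so total = 0 + 2 = 2.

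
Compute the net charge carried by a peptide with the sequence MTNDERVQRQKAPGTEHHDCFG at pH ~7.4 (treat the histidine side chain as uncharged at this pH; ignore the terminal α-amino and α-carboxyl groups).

At pH ~7.4 the Lys and Arg side chains are protonated (+1), the Asp and Glu side chains are deprotonated (−1), and with His taken as neutral all other side chains carry no charge.
Positive (K, R): R6, R9, K11 → +3.
Negative (D, E): D4, E5, E16, D19 → −4.
Net charge = (+3) + (−4) = −1.

-1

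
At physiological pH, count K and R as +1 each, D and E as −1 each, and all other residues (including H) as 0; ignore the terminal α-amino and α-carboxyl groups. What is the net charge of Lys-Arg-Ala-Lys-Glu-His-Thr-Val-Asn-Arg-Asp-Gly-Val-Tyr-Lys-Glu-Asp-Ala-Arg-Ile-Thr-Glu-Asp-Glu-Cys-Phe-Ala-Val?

Positive (K, R): Lys1, Arg2, Lys4, Arg10, Lys15, Arg19 → +6.
Negative (D, E): Glu5, Asp11, Glu16, Asp17, Glu22, Asp23, Glu24 → −7.
Net charge = (+6) + (−7) = −1.

-1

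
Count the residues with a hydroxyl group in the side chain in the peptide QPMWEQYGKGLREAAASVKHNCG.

2

S, T, and Y are the three residues with a side-chain hydroxyl.
Matching residues: Y7, S17.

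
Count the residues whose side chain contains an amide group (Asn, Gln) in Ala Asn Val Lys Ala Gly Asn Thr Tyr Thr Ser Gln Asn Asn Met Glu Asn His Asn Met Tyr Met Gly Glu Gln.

8

Matching residues: Asn2, Asn7, Gln12, Asn13, Asn14, Asn17, Asn19, Gln25.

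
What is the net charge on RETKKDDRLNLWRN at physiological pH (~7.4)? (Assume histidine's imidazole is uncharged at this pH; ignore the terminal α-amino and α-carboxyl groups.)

The side chains ionized at physiological pH are Lys/Arg (+1) and Asp/Glu (−1); with His treated as neutral, nothing else contributes.
Positive (K, R): R1, K4, K5, R8, R13 → +5.
Negative (D, E): E2, D6, D7 → −3.
Net charge = (+5) + (−3) = +2.

+2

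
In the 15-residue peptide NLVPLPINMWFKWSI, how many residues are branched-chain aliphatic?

Valine (V), leucine (L), and isoleucine (I) are the branched-chain amino acids.
Matching residues: L2, V3, L5, I7, I15.

5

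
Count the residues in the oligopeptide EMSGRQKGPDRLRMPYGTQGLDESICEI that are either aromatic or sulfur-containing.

4

Aromatic: F, W, Y. Sulfur-containing: C, M.
Aromatic residues here: Y16 (1).
Sulfur-containing residues here: M2, M14, C26 (3).
The two groups share no amino acid, so total = 1 + 3 = 4.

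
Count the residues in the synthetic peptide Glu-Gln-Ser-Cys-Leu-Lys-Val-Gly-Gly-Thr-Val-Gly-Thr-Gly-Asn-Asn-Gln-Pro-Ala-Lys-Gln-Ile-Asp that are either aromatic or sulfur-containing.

Aromatic: F, W, Y. Sulfur-containing: C, M.
Aromatic residues here: none (0).
Sulfur-containing residues here: Cys4 (1).
The two groups share no amino acid, so total = 0 + 1 = 1.

1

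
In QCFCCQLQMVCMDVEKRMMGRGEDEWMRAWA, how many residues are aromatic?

3

The aromatic amino acids are Phe (F, benzyl), Trp (W, indole), and Tyr (Y, phenol).
Matching residues: F3, W26, W30.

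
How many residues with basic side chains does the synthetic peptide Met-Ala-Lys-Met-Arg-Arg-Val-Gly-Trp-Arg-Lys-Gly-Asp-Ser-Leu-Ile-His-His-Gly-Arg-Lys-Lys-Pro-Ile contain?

10

K, R, and H are the three residues with basic side chains (ε-amine, guanidinium, and imidazole respectively).
Matching residues: Lys3, Arg5, Arg6, Arg10, Lys11, His17, His18, Arg20, Lys21, Lys22.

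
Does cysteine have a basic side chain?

K, R, and H are the three residues with basic side chains (ε-amine, guanidinium, and imidazole respectively).
Cysteine is not in this group.

No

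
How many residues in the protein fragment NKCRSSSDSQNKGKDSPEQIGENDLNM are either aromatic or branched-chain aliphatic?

2

Aromatic: F, W, Y. Branched-chain aliphatic: I, L, V.
Aromatic residues here: none (0).
Branched-chain aliphatic residues here: I20, L25 (2).
The two groups share no amino acid, so total = 0 + 2 = 2.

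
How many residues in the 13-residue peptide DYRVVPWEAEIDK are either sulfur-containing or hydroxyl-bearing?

Sulfur-containing: C, M. Hydroxyl-bearing: S, T, Y.
Sulfur-containing residues here: none (0).
Hydroxyl-bearing residues here: Y2 (1).
The two groups share no amino acid, so total = 0 + 1 = 1.

1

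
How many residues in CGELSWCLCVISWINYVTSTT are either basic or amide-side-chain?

Basic: H, K, R. Amide-side-chain: N, Q.
Basic residues here: none (0).
Amide-side-chain residues here: N15 (1).
The two groups share no amino acid, so total = 0 + 1 = 1.

1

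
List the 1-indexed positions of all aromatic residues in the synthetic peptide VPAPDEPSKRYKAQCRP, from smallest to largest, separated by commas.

The aromatic amino acids are Phe (F, benzyl), Trp (W, indole), and Tyr (Y, phenol).
Matching residues: Y11.

11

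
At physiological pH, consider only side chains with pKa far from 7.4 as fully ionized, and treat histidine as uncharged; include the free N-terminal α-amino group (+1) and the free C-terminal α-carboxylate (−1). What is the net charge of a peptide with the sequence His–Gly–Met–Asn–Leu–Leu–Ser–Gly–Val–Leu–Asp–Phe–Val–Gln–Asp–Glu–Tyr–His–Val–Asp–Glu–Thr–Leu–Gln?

-5

At pH ~7.4 the Lys and Arg side chains are protonated (+1), the Asp and Glu side chains are deprotonated (−1), and with His taken as neutral all other side chains carry no charge.
Positive (K, R): none → +0.
Negative (D, E): Asp11, Asp15, Glu16, Asp20, Glu21 → −5.
The N-terminus (+1) and C-terminus (−1) cancel.
Net charge = (+0) + (−5) = −5.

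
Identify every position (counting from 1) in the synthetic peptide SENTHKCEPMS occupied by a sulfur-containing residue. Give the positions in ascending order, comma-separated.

Cysteine (C, thiol) and methionine (M, thioether) are the two sulfur-containing amino acids.
Matching residues: C7, M10.

7, 10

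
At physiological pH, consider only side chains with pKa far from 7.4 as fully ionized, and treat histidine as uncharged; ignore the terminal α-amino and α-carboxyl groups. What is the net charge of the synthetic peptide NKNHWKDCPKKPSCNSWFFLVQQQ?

+3

The side chains ionized at physiological pH are Lys/Arg (+1) and Asp/Glu (−1); with His treated as neutral, nothing else contributes.
Positive (K, R): K2, K6, K10, K11 → +4.
Negative (D, E): D7 → −1.
Net charge = (+4) + (−1) = +3.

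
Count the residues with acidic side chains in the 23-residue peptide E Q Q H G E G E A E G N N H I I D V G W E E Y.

7

Aspartate (D) and glutamate (E) have carboxylic-acid side chains and are the acidic amino acids.
Matching residues: E1, E6, E8, E10, D17, E21, E22.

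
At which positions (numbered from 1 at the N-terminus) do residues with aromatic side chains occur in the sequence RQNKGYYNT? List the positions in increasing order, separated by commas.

F, W, and Y each carry an aromatic ring on the side chain.
Matching residues: Y6, Y7.

6, 7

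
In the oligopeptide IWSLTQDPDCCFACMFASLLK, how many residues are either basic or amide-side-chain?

Basic: H, K, R. Amide-side-chain: N, Q.
Basic residues here: K21 (1).
Amide-side-chain residues here: Q6 (1).
The two groups share no amino acid, so total = 1 + 1 = 2.

2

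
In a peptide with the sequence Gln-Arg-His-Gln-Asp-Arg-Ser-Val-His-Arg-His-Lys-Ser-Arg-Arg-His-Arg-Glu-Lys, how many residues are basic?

12

The basic amino acids are Lys (K), Arg (R), and His (H).
Matching residues: Arg2, His3, Arg6, His9, Arg10, His11, Lys12, Arg14, Arg15, His16, Arg17, Lys19.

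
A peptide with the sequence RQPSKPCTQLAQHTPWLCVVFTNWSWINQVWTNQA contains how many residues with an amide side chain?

8

Asparagine (N) and glutamine (Q) have uncharged amide side chains.
Matching residues: Q2, Q9, Q12, N23, N28, Q29, N33, Q34.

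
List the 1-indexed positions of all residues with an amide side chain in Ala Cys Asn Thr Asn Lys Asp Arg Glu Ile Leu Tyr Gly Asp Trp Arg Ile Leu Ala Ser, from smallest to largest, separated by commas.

3, 5

The amide-side-chain residues are Asn (N) and Gln (Q).
Matching residues: Asn3, Asn5.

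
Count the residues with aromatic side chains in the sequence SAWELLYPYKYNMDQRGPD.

Phenylalanine (F), tryptophan (W), and tyrosine (Y) have aromatic ring side chains.
Matching residues: W3, Y7, Y9, Y11.

4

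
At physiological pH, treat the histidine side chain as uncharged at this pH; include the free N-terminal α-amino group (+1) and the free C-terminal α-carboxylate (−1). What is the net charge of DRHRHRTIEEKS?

At pH ~7.4 the Lys and Arg side chains are protonated (+1), the Asp and Glu side chains are deprotonated (−1), and with His taken as neutral all other side chains carry no charge.
Positive (K, R): R2, R4, R6, K11 → +4.
Negative (D, E): D1, E9, E10 → −3.
The N-terminus (+1) and C-terminus (−1) cancel.
Net charge = (+4) + (−3) = +1.

+1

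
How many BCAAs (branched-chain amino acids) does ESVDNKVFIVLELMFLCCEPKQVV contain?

9

Valine (V), leucine (L), and isoleucine (I) are the branched-chain amino acids.
Matching residues: V3, V7, I9, V10, L11, L13, L16, V23, V24.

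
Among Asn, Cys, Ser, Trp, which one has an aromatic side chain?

Trp

Phenylalanine (F), tryptophan (W), and tyrosine (Y) have aromatic ring side chains.
Of the listed options, only Trp belongs to this group.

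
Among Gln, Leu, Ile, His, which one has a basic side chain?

His

K, R, and H are the three residues with basic side chains (ε-amine, guanidinium, and imidazole respectively).
Of the listed options, only His belongs to this group.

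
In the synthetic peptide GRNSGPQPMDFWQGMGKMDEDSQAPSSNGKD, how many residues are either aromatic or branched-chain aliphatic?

Aromatic: F, W, Y. Branched-chain aliphatic: I, L, V.
Aromatic residues here: F11, W12 (2).
Branched-chain aliphatic residues here: none (0).
The two groups share no amino acid, so total = 2 + 0 = 2.

2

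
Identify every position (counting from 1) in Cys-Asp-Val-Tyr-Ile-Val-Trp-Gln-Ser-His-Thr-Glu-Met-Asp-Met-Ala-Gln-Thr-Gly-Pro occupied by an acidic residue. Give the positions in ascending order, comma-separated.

2, 12, 14

Matching residues: Asp2, Glu12, Asp14.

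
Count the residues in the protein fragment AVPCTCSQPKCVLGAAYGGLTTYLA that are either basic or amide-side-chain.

Basic: H, K, R. Amide-side-chain: N, Q.
Basic residues here: K10 (1).
Amide-side-chain residues here: Q8 (1).
The two groups share no amino acid, so total = 1 + 1 = 2.

2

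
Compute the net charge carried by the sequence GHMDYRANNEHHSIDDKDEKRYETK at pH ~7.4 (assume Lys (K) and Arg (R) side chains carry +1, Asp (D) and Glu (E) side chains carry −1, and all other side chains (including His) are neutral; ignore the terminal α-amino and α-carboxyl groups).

Positive (K, R): R6, K17, K20, R21, K25 → +5.
Negative (D, E): D4, E10, D15, D16, D18, E19, E23 → −7.
Net charge = (+5) + (−7) = −2.

-2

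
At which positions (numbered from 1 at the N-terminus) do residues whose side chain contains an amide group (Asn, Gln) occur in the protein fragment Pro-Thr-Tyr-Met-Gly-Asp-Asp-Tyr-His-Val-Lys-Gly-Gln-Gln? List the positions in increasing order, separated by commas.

13, 14

Matching residues: Gln13, Gln14.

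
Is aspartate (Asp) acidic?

Yes

Only D (aspartate) and E (glutamate) carry a side-chain carboxylic acid.
Aspartate is in this group.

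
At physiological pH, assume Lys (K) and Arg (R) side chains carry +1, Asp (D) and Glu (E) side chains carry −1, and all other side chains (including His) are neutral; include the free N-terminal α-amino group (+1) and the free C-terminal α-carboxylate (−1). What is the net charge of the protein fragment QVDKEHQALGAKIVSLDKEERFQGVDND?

Positive (K, R): K4, K12, K18, R21 → +4.
Negative (D, E): D3, E5, D17, E19, E20, D26, D28 → −7.
The N-terminus (+1) and C-terminus (−1) cancel.
Net charge = (+4) + (−7) = −3.

-3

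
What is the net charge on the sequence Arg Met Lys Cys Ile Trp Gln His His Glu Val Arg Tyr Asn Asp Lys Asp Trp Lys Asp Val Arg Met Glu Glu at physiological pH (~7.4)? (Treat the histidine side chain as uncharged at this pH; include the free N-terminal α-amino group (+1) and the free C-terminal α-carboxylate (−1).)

At pH ~7.4 the Lys and Arg side chains are protonated (+1), the Asp and Glu side chains are deprotonated (−1), and with His taken as neutral all other side chains carry no charge.
Positive (K, R): Arg1, Lys3, Arg12, Lys16, Lys19, Arg22 → +6.
Negative (D, E): Glu10, Asp15, Asp17, Asp20, Glu24, Glu25 → −6.
The N-terminus (+1) and C-terminus (−1) cancel.
Net charge = (+6) + (−6) = 0.

0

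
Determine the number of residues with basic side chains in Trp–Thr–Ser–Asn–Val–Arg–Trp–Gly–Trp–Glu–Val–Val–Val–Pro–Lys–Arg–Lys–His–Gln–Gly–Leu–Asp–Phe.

K, R, and H are the three residues with basic side chains (ε-amine, guanidinium, and imidazole respectively).
Matching residues: Arg6, Lys15, Arg16, Lys17, His18.

5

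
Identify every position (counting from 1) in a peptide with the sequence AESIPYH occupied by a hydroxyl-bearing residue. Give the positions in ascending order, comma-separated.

S, T, and Y are the three residues with a side-chain hydroxyl.
Matching residues: S3, Y6.

3, 6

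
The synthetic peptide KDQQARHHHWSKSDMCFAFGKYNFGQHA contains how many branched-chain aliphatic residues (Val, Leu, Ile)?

0

None of the 28 residues belong to this group.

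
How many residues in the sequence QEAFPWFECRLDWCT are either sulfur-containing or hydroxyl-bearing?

3

Sulfur-containing: C, M. Hydroxyl-bearing: S, T, Y.
Sulfur-containing residues here: C9, C14 (2).
Hydroxyl-bearing residues here: T15 (1).
The two groups share no amino acid, so total = 2 + 1 = 3.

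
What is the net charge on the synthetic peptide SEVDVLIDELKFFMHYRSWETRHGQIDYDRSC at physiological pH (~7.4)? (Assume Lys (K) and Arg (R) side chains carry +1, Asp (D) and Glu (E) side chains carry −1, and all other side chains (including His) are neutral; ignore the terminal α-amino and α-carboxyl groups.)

-3

Positive (K, R): K11, R17, R22, R30 → +4.
Negative (D, E): E2, D4, D8, E9, E20, D27, D29 → −7.
Net charge = (+4) + (−7) = −3.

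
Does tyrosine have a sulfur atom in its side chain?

Cysteine (C, thiol) and methionine (M, thioether) are the two sulfur-containing amino acids.
Tyrosine is not in this group.

No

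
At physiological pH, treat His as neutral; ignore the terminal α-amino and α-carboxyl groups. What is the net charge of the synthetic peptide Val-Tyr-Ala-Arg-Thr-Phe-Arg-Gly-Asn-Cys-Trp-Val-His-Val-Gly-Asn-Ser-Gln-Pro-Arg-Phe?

+3

The side chains ionized at physiological pH are Lys/Arg (+1) and Asp/Glu (−1); with His treated as neutral, nothing else contributes.
Positive (K, R): Arg4, Arg7, Arg20 → +3.
Negative (D, E): none → −0.
Net charge = (+3) + (−0) = +3.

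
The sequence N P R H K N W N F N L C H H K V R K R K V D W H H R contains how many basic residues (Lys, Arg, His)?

Matching residues: R3, H4, K5, H13, H14, K15, R17, K18, R19, K20, H24, H25, R26.

13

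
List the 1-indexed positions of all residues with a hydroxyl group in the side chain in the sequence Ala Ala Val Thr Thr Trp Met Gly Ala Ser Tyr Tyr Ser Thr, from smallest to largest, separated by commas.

4, 5, 10, 11, 12, 13, 14

S, T, and Y are the three residues with a side-chain hydroxyl.
Matching residues: Thr4, Thr5, Ser10, Tyr11, Tyr12, Ser13, Thr14.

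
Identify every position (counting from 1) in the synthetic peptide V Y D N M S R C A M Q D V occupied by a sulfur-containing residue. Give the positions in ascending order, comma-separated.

Cysteine (C, thiol) and methionine (M, thioether) are the two sulfur-containing amino acids.
Matching residues: M5, C8, M10.

5, 8, 10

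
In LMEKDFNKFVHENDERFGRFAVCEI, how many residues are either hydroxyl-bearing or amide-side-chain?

Hydroxyl-bearing: S, T, Y. Amide-side-chain: N, Q.
Hydroxyl-bearing residues here: none (0).
Amide-side-chain residues here: N7, N13 (2).
The two groups share no amino acid, so total = 0 + 2 = 2.

2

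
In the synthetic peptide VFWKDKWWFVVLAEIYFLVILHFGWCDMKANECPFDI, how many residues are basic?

Lysine (K), arginine (R), and histidine (H) have basic, nitrogen-containing side chains.
Matching residues: K4, K6, H22, K29.

4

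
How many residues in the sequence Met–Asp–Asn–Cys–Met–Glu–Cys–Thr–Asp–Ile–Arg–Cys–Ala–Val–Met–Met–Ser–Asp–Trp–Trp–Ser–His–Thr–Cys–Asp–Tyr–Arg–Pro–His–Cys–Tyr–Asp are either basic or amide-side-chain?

Basic: H, K, R. Amide-side-chain: N, Q.
Basic residues here: Arg11, His22, Arg27, His29 (4).
Amide-side-chain residues here: Asn3 (1).
The two groups share no amino acid, so total = 4 + 1 = 5.

5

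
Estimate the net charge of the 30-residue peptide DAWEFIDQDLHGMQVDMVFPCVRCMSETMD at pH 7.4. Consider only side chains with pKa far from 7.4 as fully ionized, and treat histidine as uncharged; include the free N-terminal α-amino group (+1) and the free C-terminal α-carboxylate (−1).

-6

The side chains ionized at physiological pH are Lys/Arg (+1) and Asp/Glu (−1); with His treated as neutral, nothing else contributes.
Positive (K, R): R23 → +1.
Negative (D, E): D1, E4, D7, D9, D16, E27, D30 → −7.
The N-terminus (+1) and C-terminus (−1) cancel.
Net charge = (+1) + (−7) = −6.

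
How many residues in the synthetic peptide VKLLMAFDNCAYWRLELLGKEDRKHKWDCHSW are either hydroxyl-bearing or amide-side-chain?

Hydroxyl-bearing: S, T, Y. Amide-side-chain: N, Q.
Hydroxyl-bearing residues here: Y12, S31 (2).
Amide-side-chain residues here: N9 (1).
The two groups share no amino acid, so total = 2 + 1 = 3.

3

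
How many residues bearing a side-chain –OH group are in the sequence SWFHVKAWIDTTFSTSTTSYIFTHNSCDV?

S, T, and Y are the three residues with a side-chain hydroxyl.
Matching residues: S1, T11, T12, S14, T15, S16, T17, T18, S19, Y20, T23, S26.

12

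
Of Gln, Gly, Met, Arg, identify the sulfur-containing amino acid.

Only Cys (C) and Met (M) have a sulfur atom in the side chain.
Of the listed options, only Met belongs to this group.

Met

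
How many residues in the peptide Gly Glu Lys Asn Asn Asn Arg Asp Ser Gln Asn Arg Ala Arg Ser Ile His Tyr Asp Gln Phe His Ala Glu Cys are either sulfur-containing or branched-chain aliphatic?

2

Sulfur-containing: C, M. Branched-chain aliphatic: I, L, V.
Sulfur-containing residues here: Cys25 (1).
Branched-chain aliphatic residues here: Ile16 (1).
The two groups share no amino acid, so total = 1 + 1 = 2.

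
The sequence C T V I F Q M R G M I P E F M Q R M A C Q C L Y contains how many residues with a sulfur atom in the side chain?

7

Cysteine (C, thiol) and methionine (M, thioether) are the two sulfur-containing amino acids.
Matching residues: C1, M7, M10, M15, M18, C20, C22.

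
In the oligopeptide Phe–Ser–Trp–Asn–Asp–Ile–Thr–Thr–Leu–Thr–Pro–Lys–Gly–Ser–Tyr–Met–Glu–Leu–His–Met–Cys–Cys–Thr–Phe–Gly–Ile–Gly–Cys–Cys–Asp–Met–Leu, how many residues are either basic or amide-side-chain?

3

Basic: H, K, R. Amide-side-chain: N, Q.
Basic residues here: Lys12, His19 (2).
Amide-side-chain residues here: Asn4 (1).
The two groups share no amino acid, so total = 2 + 1 = 3.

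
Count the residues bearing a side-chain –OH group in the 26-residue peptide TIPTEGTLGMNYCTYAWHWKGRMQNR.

The –OH-bearing residues are Ser, Thr (aliphatic alcohols), and Tyr (phenol).
Matching residues: T1, T4, T7, Y12, T14, Y15.

6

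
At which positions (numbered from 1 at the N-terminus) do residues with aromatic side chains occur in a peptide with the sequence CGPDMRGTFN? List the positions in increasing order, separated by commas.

F, W, and Y each carry an aromatic ring on the side chain.
Matching residues: F9.

9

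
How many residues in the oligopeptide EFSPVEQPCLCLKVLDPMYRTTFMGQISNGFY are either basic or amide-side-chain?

5

Basic: H, K, R. Amide-side-chain: N, Q.
Basic residues here: K13, R20 (2).
Amide-side-chain residues here: Q7, Q26, N29 (3).
The two groups share no amino acid, so total = 2 + 3 = 5.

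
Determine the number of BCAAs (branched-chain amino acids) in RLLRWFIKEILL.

The BCAAs are Val, Leu, and Ile — aliphatic side chains with a branch point.
Matching residues: L2, L3, I7, I10, L11, L12.

6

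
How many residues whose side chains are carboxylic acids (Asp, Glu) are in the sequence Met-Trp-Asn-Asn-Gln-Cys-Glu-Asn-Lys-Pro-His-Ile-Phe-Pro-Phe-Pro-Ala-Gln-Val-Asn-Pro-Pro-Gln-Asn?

1

Matching residues: Glu7.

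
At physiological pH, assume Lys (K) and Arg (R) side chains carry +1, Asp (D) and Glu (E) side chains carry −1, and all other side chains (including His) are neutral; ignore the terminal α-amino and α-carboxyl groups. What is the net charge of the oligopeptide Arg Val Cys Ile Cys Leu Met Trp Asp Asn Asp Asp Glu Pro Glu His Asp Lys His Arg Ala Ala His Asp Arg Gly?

Positive (K, R): Arg1, Lys18, Arg20, Arg25 → +4.
Negative (D, E): Asp9, Asp11, Asp12, Glu13, Glu15, Asp17, Asp24 → −7.
Net charge = (+4) + (−7) = −3.

-3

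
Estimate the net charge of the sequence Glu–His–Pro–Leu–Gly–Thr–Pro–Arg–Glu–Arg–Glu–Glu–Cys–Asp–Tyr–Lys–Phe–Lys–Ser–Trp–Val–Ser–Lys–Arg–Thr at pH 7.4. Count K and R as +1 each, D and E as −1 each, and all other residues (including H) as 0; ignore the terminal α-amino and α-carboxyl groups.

+1

Positive (K, R): Arg8, Arg10, Lys16, Lys18, Lys23, Arg24 → +6.
Negative (D, E): Glu1, Glu9, Glu11, Glu12, Asp14 → −5.
Net charge = (+6) + (−5) = +1.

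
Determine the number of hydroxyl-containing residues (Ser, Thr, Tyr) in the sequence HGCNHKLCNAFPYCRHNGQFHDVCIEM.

1

Matching residues: Y13.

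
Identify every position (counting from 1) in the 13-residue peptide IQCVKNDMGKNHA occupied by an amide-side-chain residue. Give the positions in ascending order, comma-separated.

The amide-side-chain residues are Asn (N) and Gln (Q).
Matching residues: Q2, N6, N11.

2, 6, 11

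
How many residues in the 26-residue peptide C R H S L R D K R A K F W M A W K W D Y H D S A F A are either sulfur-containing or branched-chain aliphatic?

3

Sulfur-containing: C, M. Branched-chain aliphatic: I, L, V.
Sulfur-containing residues here: C1, M14 (2).
Branched-chain aliphatic residues here: L5 (1).
The two groups share no amino acid, so total = 2 + 1 = 3.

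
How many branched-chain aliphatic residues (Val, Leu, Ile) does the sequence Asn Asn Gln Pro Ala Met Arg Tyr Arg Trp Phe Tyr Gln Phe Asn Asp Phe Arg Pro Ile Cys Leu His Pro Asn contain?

2

Matching residues: Ile20, Leu22.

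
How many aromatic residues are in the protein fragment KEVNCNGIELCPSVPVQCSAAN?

Phenylalanine (F), tryptophan (W), and tyrosine (Y) have aromatic ring side chains.
None of the 22 residues belong to this group.

0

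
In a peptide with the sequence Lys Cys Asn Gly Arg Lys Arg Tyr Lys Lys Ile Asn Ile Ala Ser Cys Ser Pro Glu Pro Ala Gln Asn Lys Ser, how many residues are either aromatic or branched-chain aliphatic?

3

Aromatic: F, W, Y. Branched-chain aliphatic: I, L, V.
Aromatic residues here: Tyr8 (1).
Branched-chain aliphatic residues here: Ile11, Ile13 (2).
The two groups share no amino acid, so total = 1 + 2 = 3.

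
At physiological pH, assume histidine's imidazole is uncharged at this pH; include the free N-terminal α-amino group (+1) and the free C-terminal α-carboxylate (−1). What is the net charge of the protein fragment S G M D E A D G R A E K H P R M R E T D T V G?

-2

The side chains ionized at physiological pH are Lys/Arg (+1) and Asp/Glu (−1); with His treated as neutral, nothing else contributes.
Positive (K, R): R9, K12, R15, R17 → +4.
Negative (D, E): D4, E5, D7, E11, E18, D20 → −6.
The N-terminus (+1) and C-terminus (−1) cancel.
Net charge = (+4) + (−6) = −2.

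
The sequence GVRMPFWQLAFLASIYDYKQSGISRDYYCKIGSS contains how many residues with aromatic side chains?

7

Phenylalanine (F), tryptophan (W), and tyrosine (Y) have aromatic ring side chains.
Matching residues: F6, W7, F11, Y16, Y18, Y27, Y28.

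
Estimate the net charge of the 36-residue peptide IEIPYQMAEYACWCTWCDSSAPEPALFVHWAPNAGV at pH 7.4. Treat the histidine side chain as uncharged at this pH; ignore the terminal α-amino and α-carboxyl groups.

At pH ~7.4 the Lys and Arg side chains are protonated (+1), the Asp and Glu side chains are deprotonated (−1), and with His taken as neutral all other side chains carry no charge.
Positive (K, R): none → +0.
Negative (D, E): E2, E9, D18, E23 → −4.
Net charge = (+0) + (−4) = −4.

-4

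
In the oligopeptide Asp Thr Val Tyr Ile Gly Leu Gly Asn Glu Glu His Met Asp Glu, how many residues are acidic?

Aspartate (D) and glutamate (E) have carboxylic-acid side chains and are the acidic amino acids.
Matching residues: Asp1, Glu10, Glu11, Asp14, Glu15.

5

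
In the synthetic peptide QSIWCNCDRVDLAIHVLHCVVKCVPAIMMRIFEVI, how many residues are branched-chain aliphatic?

13

V, L, and I make up the branched-chain aliphatic group.
Matching residues: I3, V10, L12, I14, V16, L17, V20, V21, V24, I27, I31, V34, I35.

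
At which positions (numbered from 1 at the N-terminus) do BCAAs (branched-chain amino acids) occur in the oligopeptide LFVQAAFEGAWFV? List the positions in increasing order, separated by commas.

The BCAAs are Val, Leu, and Ile — aliphatic side chains with a branch point.
Matching residues: L1, V3, V13.

1, 3, 13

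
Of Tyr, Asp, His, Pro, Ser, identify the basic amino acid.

Lysine (K), arginine (R), and histidine (H) have basic, nitrogen-containing side chains.
Of the listed options, only His belongs to this group.

His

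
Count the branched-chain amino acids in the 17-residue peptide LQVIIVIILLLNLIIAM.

13

The BCAAs are Val, Leu, and Ile — aliphatic side chains with a branch point.
Matching residues: L1, V3, I4, I5, V6, I7, I8, L9, L10, L11, L13, I14, I15.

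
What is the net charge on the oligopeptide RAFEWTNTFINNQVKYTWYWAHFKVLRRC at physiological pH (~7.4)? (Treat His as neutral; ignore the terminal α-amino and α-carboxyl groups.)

The side chains ionized at physiological pH are Lys/Arg (+1) and Asp/Glu (−1); with His treated as neutral, nothing else contributes.
Positive (K, R): R1, K15, K24, R27, R28 → +5.
Negative (D, E): E4 → −1.
Net charge = (+5) + (−1) = +4.

+4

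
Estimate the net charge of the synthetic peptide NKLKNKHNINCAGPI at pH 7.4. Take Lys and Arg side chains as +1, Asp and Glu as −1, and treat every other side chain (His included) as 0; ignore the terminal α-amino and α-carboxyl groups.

+3

Positive (K, R): K2, K4, K6 → +3.
Negative (D, E): none → −0.
Net charge = (+3) + (−0) = +3.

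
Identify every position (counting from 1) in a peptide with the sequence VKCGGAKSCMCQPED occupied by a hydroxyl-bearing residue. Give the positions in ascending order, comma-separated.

8

Serine (S), threonine (T), and tyrosine (Y) each carry a hydroxyl group on the side chain.
Matching residues: S8.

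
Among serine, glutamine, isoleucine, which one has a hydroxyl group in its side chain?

serine

S, T, and Y are the three residues with a side-chain hydroxyl.
Of the listed options, only serine belongs to this group.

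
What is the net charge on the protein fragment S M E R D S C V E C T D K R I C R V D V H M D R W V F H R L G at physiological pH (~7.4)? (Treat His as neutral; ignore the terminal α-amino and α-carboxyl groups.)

0

At pH ~7.4 the Lys and Arg side chains are protonated (+1), the Asp and Glu side chains are deprotonated (−1), and with His taken as neutral all other side chains carry no charge.
Positive (K, R): R4, K13, R14, R17, R24, R29 → +6.
Negative (D, E): E3, D5, E9, D12, D19, D23 → −6.
Net charge = (+6) + (−6) = 0.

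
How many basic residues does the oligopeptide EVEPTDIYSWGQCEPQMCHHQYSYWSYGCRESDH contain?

The basic amino acids are Lys (K), Arg (R), and His (H).
Matching residues: H19, H20, R30, H34.

4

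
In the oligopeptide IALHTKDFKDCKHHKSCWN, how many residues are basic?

K, R, and H are the three residues with basic side chains (ε-amine, guanidinium, and imidazole respectively).
Matching residues: H4, K6, K9, K12, H13, H14, K15.

7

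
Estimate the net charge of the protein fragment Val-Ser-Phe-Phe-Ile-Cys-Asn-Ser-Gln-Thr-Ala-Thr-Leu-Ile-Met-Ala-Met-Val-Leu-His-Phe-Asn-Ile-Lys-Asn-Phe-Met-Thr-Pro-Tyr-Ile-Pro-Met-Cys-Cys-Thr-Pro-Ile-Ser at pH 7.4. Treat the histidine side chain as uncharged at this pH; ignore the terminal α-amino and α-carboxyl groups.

+1

At pH ~7.4 the Lys and Arg side chains are protonated (+1), the Asp and Glu side chains are deprotonated (−1), and with His taken as neutral all other side chains carry no charge.
Positive (K, R): Lys24 → +1.
Negative (D, E): none → −0.
Net charge = (+1) + (−0) = +1.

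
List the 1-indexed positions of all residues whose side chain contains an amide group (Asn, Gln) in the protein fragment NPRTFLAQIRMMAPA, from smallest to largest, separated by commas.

Matching residues: N1, Q8.

1, 8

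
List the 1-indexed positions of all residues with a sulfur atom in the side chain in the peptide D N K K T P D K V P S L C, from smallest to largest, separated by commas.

13

Only Cys (C) and Met (M) have a sulfur atom in the side chain.
Matching residues: C13.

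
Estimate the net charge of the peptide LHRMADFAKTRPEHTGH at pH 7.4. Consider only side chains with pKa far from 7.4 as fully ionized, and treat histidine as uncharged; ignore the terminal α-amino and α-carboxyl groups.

Near pH 7.4, K and R contribute +1 each, D and E contribute −1 each, and every other side chain (His included, as stated) is uncharged.
Positive (K, R): R3, K9, R11 → +3.
Negative (D, E): D6, E13 → −2.
Net charge = (+3) + (−2) = +1.

+1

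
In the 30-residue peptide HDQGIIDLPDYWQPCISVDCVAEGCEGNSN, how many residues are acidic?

6

Only D (aspartate) and E (glutamate) carry a side-chain carboxylic acid.
Matching residues: D2, D7, D10, D19, E23, E26.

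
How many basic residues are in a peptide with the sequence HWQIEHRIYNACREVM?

Lysine (K), arginine (R), and histidine (H) have basic, nitrogen-containing side chains.
Matching residues: H1, H6, R7, R13.

4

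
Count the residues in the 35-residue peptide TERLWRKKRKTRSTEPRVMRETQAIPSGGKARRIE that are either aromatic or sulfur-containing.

Aromatic: F, W, Y. Sulfur-containing: C, M.
Aromatic residues here: W5 (1).
Sulfur-containing residues here: M19 (1).
The two groups share no amino acid, so total = 1 + 1 = 2.

2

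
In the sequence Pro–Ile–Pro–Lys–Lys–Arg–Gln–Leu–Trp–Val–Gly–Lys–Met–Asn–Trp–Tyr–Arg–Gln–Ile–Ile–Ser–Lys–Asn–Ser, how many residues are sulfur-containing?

Cysteine (C, thiol) and methionine (M, thioether) are the two sulfur-containing amino acids.
Matching residues: Met13.

1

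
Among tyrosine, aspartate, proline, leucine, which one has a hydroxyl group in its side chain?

Serine (S), threonine (T), and tyrosine (Y) each carry a hydroxyl group on the side chain.
Of the listed options, only tyrosine belongs to this group.

tyrosine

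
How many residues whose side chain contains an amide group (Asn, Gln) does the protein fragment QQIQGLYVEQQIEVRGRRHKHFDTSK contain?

Matching residues: Q1, Q2, Q4, Q10, Q11.

5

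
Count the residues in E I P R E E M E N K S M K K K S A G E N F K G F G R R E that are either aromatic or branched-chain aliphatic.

Aromatic: F, W, Y. Branched-chain aliphatic: I, L, V.
Aromatic residues here: F21, F24 (2).
Branched-chain aliphatic residues here: I2 (1).
The two groups share no amino acid, so total = 2 + 1 = 3.

3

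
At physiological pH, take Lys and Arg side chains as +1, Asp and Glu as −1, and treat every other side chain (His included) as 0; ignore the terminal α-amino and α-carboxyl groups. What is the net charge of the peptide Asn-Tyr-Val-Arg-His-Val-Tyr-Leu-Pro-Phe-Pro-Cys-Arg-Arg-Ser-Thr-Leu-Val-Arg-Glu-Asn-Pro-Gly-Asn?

+3

Positive (K, R): Arg4, Arg13, Arg14, Arg19 → +4.
Negative (D, E): Glu20 → −1.
Net charge = (+4) + (−1) = +3.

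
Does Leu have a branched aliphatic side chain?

Valine (V), leucine (L), and isoleucine (I) are the branched-chain amino acids.
Leucine is in this group.

Yes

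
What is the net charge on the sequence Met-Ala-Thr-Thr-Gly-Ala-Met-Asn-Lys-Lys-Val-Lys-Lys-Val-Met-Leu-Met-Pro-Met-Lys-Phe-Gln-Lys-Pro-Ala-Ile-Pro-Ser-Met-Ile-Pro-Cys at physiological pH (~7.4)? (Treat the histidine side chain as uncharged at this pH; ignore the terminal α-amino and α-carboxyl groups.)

+6

At pH ~7.4 the Lys and Arg side chains are protonated (+1), the Asp and Glu side chains are deprotonated (−1), and with His taken as neutral all other side chains carry no charge.
Positive (K, R): Lys9, Lys10, Lys12, Lys13, Lys20, Lys23 → +6.
Negative (D, E): none → −0.
Net charge = (+6) + (−0) = +6.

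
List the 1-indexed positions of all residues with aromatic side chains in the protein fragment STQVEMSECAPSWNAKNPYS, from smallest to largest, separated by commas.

13, 19

Phenylalanine (F), tryptophan (W), and tyrosine (Y) have aromatic ring side chains.
Matching residues: W13, Y19.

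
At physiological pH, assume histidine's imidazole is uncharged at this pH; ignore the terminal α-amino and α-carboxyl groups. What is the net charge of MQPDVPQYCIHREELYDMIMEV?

-4

The side chains ionized at physiological pH are Lys/Arg (+1) and Asp/Glu (−1); with His treated as neutral, nothing else contributes.
Positive (K, R): R12 → +1.
Negative (D, E): D4, E13, E14, D17, E21 → −5.
Net charge = (+1) + (−5) = −4.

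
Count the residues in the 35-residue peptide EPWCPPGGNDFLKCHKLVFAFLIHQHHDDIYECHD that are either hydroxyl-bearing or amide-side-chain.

Hydroxyl-bearing: S, T, Y. Amide-side-chain: N, Q.
Hydroxyl-bearing residues here: Y31 (1).
Amide-side-chain residues here: N9, Q25 (2).
The two groups share no amino acid, so total = 1 + 2 = 3.

3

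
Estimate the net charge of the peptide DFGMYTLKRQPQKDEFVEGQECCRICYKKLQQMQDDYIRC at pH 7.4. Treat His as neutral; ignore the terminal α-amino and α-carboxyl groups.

0

The side chains ionized at physiological pH are Lys/Arg (+1) and Asp/Glu (−1); with His treated as neutral, nothing else contributes.
Positive (K, R): K8, R9, K13, R24, K28, K29, R39 → +7.
Negative (D, E): D1, D14, E15, E18, E21, D35, D36 → −7.
Net charge = (+7) + (−7) = 0.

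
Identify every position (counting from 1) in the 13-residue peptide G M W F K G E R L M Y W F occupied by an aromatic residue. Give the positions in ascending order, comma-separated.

3, 4, 11, 12, 13

Matching residues: W3, F4, Y11, W12, F13.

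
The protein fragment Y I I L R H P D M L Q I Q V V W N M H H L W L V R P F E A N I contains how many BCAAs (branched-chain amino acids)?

The BCAAs are Val, Leu, and Ile — aliphatic side chains with a branch point.
Matching residues: I2, I3, L4, L10, I12, V14, V15, L21, L23, V24, I31.

11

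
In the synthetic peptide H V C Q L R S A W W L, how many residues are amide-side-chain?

1

Asparagine (N) and glutamine (Q) have uncharged amide side chains.
Matching residues: Q4.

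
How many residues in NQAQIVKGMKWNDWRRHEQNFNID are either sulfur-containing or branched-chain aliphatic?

4

Sulfur-containing: C, M. Branched-chain aliphatic: I, L, V.
Sulfur-containing residues here: M9 (1).
Branched-chain aliphatic residues here: I5, V6, I23 (3).
The two groups share no amino acid, so total = 1 + 3 = 4.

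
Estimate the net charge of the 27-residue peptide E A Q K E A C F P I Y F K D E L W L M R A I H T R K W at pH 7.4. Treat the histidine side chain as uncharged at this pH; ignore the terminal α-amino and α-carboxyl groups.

+1

At pH ~7.4 the Lys and Arg side chains are protonated (+1), the Asp and Glu side chains are deprotonated (−1), and with His taken as neutral all other side chains carry no charge.
Positive (K, R): K4, K13, R20, R25, K26 → +5.
Negative (D, E): E1, E5, D14, E15 → −4.
Net charge = (+5) + (−4) = +1.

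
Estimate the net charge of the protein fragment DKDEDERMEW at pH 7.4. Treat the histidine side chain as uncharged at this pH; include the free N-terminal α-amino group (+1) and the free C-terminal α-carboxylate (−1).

-4

The side chains ionized at physiological pH are Lys/Arg (+1) and Asp/Glu (−1); with His treated as neutral, nothing else contributes.
Positive (K, R): K2, R7 → +2.
Negative (D, E): D1, D3, E4, D5, E6, E9 → −6.
The N-terminus (+1) and C-terminus (−1) cancel.
Net charge = (+2) + (−6) = −4.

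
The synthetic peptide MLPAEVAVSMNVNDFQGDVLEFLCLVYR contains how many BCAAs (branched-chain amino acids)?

9

Valine (V), leucine (L), and isoleucine (I) are the branched-chain amino acids.
Matching residues: L2, V6, V8, V12, V19, L20, L23, L25, V26.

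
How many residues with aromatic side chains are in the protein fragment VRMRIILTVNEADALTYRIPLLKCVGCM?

1

Phenylalanine (F), tryptophan (W), and tyrosine (Y) have aromatic ring side chains.
Matching residues: Y17.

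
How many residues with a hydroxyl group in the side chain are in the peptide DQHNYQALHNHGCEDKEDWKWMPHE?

S, T, and Y are the three residues with a side-chain hydroxyl.
Matching residues: Y5.

1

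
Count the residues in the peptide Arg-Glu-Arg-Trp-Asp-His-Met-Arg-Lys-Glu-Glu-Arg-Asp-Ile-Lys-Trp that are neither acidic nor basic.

Acidic: D, E. Basic: K, R, H. All other residues are neither.
Matching residues: Trp4, Met7, Ile14, Trp16.

4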